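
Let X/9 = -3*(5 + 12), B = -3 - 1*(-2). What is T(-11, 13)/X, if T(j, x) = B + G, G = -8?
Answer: 1/51 ≈ 0.019608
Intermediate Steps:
B = -1 (B = -3 + 2 = -1)
T(j, x) = -9 (T(j, x) = -1 - 8 = -9)
X = -459 (X = 9*(-3*(5 + 12)) = 9*(-3*17) = 9*(-51) = -459)
T(-11, 13)/X = -9/(-459) = -9*(-1/459) = 1/51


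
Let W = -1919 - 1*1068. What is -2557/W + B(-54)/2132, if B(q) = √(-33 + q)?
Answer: 2557/2987 + I*√87/2132 ≈ 0.85604 + 0.0043749*I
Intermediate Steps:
W = -2987 (W = -1919 - 1068 = -2987)
-2557/W + B(-54)/2132 = -2557/(-2987) + √(-33 - 54)/2132 = -2557*(-1/2987) + √(-87)*(1/2132) = 2557/2987 + (I*√87)*(1/2132) = 2557/2987 + I*√87/2132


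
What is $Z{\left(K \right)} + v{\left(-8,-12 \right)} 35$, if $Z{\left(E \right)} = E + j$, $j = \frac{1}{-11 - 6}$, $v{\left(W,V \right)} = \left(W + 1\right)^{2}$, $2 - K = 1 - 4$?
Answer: $\frac{29239}{17} \approx 1719.9$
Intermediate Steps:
$K = 5$ ($K = 2 - \left(1 - 4\right) = 2 - -3 = 2 + 3 = 5$)
$v{\left(W,V \right)} = \left(1 + W\right)^{2}$
$j = - \frac{1}{17}$ ($j = \frac{1}{-17} = - \frac{1}{17} \approx -0.058824$)
$Z{\left(E \right)} = - \frac{1}{17} + E$ ($Z{\left(E \right)} = E - \frac{1}{17} = - \frac{1}{17} + E$)
$Z{\left(K \right)} + v{\left(-8,-12 \right)} 35 = \left(- \frac{1}{17} + 5\right) + \left(1 - 8\right)^{2} \cdot 35 = \frac{84}{17} + \left(-7\right)^{2} \cdot 35 = \frac{84}{17} + 49 \cdot 35 = \frac{84}{17} + 1715 = \frac{29239}{17}$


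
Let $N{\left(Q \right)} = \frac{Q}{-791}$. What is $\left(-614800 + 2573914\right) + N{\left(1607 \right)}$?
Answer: $\frac{1549657567}{791} \approx 1.9591 \cdot 10^{6}$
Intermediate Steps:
$N{\left(Q \right)} = - \frac{Q}{791}$ ($N{\left(Q \right)} = Q \left(- \frac{1}{791}\right) = - \frac{Q}{791}$)
$\left(-614800 + 2573914\right) + N{\left(1607 \right)} = \left(-614800 + 2573914\right) - \frac{1607}{791} = 1959114 - \frac{1607}{791} = \frac{1549657567}{791}$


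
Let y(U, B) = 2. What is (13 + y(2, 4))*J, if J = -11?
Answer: -165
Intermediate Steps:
(13 + y(2, 4))*J = (13 + 2)*(-11) = 15*(-11) = -165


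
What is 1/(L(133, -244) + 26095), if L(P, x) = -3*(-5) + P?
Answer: 1/26243 ≈ 3.8105e-5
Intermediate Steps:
L(P, x) = 15 + P
1/(L(133, -244) + 26095) = 1/((15 + 133) + 26095) = 1/(148 + 26095) = 1/26243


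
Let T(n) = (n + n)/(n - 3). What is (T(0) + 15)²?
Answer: 225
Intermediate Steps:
T(n) = 2*n/(-3 + n) (T(n) = (2*n)/(-3 + n) = 2*n/(-3 + n))
(T(0) + 15)² = (2*0/(-3 + 0) + 15)² = (2*0/(-3) + 15)² = (2*0*(-⅓) + 15)² = (0 + 15)² = 15² = 225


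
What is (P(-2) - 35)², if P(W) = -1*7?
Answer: 1764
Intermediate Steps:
P(W) = -7
(P(-2) - 35)² = (-7 - 35)² = (-42)² = 1764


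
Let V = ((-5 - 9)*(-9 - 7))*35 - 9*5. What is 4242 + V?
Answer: 12037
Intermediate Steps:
V = 7795 (V = -14*(-16)*35 - 45 = 224*35 - 45 = 7840 - 45 = 7795)
4242 + V = 4242 + 7795 = 12037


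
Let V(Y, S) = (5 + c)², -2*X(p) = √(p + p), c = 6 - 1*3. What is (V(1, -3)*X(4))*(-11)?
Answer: 704*√2 ≈ 995.61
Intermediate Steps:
c = 3 (c = 6 - 3 = 3)
X(p) = -√2*√p/2 (X(p) = -√(p + p)/2 = -√2*√p/2)
V(Y, S) = 64 (V(Y, S) = (5 + 3)² = 8² = 64)
(V(1, -3)*X(4))*(-11) = (64*(-√2*√4/2))*(-11) = (64*(-½*√2*2))*(-11) = (64*(-√2))*(-11) = -64*√2*(-11) = 704*√2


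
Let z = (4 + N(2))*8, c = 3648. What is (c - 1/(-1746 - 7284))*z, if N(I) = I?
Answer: 263531528/1505 ≈ 1.7510e+5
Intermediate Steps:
z = 48 (z = (4 + 2)*8 = 6*8 = 48)
(c - 1/(-1746 - 7284))*z = (3648 - 1/(-1746 - 7284))*48 = (3648 - 1/(-9030))*48 = (3648 - 1*(-1/9030))*48 = (3648 + 1/9030)*48 = (32941441/9030)*48 = 263531528/1505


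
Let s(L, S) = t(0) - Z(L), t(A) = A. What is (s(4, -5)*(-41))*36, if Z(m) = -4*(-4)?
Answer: 23616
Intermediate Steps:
Z(m) = 16
s(L, S) = -16 (s(L, S) = 0 - 1*16 = 0 - 16 = -16)
(s(4, -5)*(-41))*36 = -16*(-41)*36 = 656*36 = 23616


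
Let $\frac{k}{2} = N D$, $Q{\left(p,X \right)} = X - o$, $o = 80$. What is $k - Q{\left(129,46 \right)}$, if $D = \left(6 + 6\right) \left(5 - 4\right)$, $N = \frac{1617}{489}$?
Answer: $\frac{18478}{163} \approx 113.36$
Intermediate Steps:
$N = \frac{539}{163}$ ($N = 1617 \cdot \frac{1}{489} = \frac{539}{163} \approx 3.3067$)
$D = 12$ ($D = 12 \cdot 1 = 12$)
$Q{\left(p,X \right)} = -80 + X$ ($Q{\left(p,X \right)} = X - 80 = -80 + X$)
$k = \frac{12936}{163}$ ($k = 2 \cdot \frac{539}{163} \cdot 12 = 2 \cdot \frac{6468}{163} = \frac{12936}{163} \approx 79.362$)
$k - Q{\left(129,46 \right)} = \frac{12936}{163} - \left(-80 + 46\right) = \frac{12936}{163} - -34 = \frac{12936}{163} + 34 = \frac{18478}{163}$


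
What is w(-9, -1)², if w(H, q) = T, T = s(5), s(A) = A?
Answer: 25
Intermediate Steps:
T = 5
w(H, q) = 5
w(-9, -1)² = 5² = 25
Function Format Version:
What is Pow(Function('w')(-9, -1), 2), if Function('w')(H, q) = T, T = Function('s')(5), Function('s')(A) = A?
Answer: 25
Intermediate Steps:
T = 5
Function('w')(H, q) = 5
Pow(Function('w')(-9, -1), 2) = Pow(5, 2) = 25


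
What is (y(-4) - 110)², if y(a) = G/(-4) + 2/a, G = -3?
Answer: 192721/16 ≈ 12045.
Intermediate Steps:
y(a) = ¾ + 2/a (y(a) = -3/(-4) + 2/a = -3*(-¼) + 2/a = ¾ + 2/a)
(y(-4) - 110)² = ((¾ + 2/(-4)) - 110)² = ((¾ + 2*(-¼)) - 110)² = ((¾ - ½) - 110)² = (¼ - 110)² = (-439/4)² = 192721/16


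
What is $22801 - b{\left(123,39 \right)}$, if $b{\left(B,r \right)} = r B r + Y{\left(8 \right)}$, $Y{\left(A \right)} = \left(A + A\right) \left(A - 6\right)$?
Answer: $-164314$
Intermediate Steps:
$Y{\left(A \right)} = 2 A \left(-6 + A\right)$
$b{\left(B,r \right)} = 32 + B r^{2}$ ($b{\left(B,r \right)} = r B r + 2 \cdot 8 \left(-6 + 8\right) = B r r + 2 \cdot 8 \cdot 2 = B r^{2} + 32 = 32 + B r^{2}$)
$22801 - b{\left(123,39 \right)} = 22801 - \left(32 + 123 \cdot 39^{2}\right) = 22801 - \left(32 + 123 \cdot 1521\right) = 22801 - \left(32 + 187083\right) = 22801 - 187115 = -164314$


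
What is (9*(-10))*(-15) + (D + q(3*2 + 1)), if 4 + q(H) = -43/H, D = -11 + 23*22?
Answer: 12844/7 ≈ 1834.9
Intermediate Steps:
D = 495 (D = -11 + 506 = 495)
q(H) = -4 - 43/H
(9*(-10))*(-15) + (D + q(3*2 + 1)) = (9*(-10))*(-15) + (495 + (-4 - 43/(3*2 + 1))) = -90*(-15) + (495 + (-4 - 43/(6 + 1))) = 1350 + (495 + (-4 - 43/7)) = 1350 + (495 - 71/7) = 1350 + 3394/7 = 12844/7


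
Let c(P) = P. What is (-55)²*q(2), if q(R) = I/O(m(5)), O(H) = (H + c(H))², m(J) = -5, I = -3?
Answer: -363/4 ≈ -90.750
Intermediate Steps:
O(H) = 4*H² (O(H) = (H + H)² = (2*H)² = 4*H²)
q(R) = -3/100 (q(R) = -3/(4*(-5)²) = -3/(4*25) = -3/100)
(-55)²*q(2) = (-55)²*(-3/100) = 3025*(-3/100) = -363/4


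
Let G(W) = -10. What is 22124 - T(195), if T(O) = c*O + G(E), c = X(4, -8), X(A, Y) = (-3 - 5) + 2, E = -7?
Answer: 23304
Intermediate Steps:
X(A, Y) = -6 (X(A, Y) = -8 + 2 = -6)
c = -6
T(O) = -10 - 6*O (T(O) = -6*O - 10 = -10 - 6*O)
22124 - T(195) = 22124 - (-10 - 6*195) = 22124 - (-10 - 1170) = 22124 - 1*(-1180) = 22124 + 1180 = 23304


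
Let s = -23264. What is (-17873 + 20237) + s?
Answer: -20900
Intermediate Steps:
(-17873 + 20237) + s = (-17873 + 20237) - 23264 = 2364 - 23264 = -20900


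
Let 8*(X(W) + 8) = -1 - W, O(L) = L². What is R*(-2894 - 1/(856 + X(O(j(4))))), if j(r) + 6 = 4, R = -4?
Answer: 78473736/6779 ≈ 11576.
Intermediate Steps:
j(r) = -2 (j(r) = -6 + 4 = -2)
X(W) = -65/8 - W/8 (X(W) = -8 + (-1 - W)/8 = -8 + (-⅛ - W/8) = -65/8 - W/8)
R*(-2894 - 1/(856 + X(O(j(4))))) = -4*(-2894 - 1/(856 + (-65/8 - ⅛*(-2)²))) = -4*(-2894 - 1/(856 + (-65/8 - ⅛*4))) = -4*(-2894 - 1/(856 + (-65/8 - ½))) = -4*(-2894 - 1/(856 - 69/8)) = -4*(-2894 - 1/6779/8) = -4*(-2894 - 1*8/6779) = -4*(-2894 - 8/6779) = -4*(-19618434/6779) = 78473736/6779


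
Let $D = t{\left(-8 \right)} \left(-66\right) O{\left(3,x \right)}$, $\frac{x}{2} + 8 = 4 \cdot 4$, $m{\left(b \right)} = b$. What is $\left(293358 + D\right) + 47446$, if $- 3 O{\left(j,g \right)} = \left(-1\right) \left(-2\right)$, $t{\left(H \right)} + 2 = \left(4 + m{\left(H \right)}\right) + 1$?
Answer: $340584$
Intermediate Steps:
$x = 16$ ($x = -16 + 2 \cdot 4 \cdot 4 = -16 + 2 \cdot 16 = -16 + 32 = 16$)
$t{\left(H \right)} = 3 + H$ ($t{\left(H \right)} = -2 + \left(\left(4 + H\right) + 1\right) = -2 + \left(5 + H\right) = 3 + H$)
$O{\left(j,g \right)} = - \frac{2}{3}$ ($O{\left(j,g \right)} = - \frac{\left(-1\right) \left(-2\right)}{3} = \left(- \frac{1}{3}\right) 2 = - \frac{2}{3}$)
$D = -220$ ($D = \left(3 - 8\right) \left(-66\right) \left(- \frac{2}{3}\right) = \left(-5\right) \left(-66\right) \left(- \frac{2}{3}\right) = 330 \left(- \frac{2}{3}\right) = -220$)
$\left(293358 + D\right) + 47446 = \left(293358 - 220\right) + 47446 = 293138 + 47446 = 340584$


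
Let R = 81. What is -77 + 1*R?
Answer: 4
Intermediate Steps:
-77 + 1*R = -77 + 1*81 = -77 + 81 = 4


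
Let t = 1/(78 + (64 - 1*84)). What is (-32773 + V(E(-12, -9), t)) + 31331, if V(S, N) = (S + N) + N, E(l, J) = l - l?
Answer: -41817/29 ≈ -1442.0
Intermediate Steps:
E(l, J) = 0
t = 1/58 (t = 1/(78 + (64 - 84)) = 1/(78 - 20) = 1/58 ≈ 0.017241)
V(S, N) = S + 2*N (V(S, N) = (N + S) + N = S + 2*N)
(-32773 + V(E(-12, -9), t)) + 31331 = (-32773 + (0 + 2*(1/58))) + 31331 = (-32773 + (0 + 1/29)) + 31331 = (-32773 + 1/29) + 31331 = -950416/29 + 31331 = -41817/29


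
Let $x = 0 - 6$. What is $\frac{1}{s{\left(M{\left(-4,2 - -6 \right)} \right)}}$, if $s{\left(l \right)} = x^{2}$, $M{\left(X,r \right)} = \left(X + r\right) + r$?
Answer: $\frac{1}{36} \approx 0.027778$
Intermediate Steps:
$M{\left(X,r \right)} = X + 2 r$
$x = -6$
$s{\left(l \right)} = 36$ ($s{\left(l \right)} = \left(-6\right)^{2} = 36$)
$\frac{1}{s{\left(M{\left(-4,2 - -6 \right)} \right)}} = \frac{1}{36}$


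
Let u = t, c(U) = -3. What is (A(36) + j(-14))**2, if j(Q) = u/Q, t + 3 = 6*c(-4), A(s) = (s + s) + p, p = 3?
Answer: 23409/4 ≈ 5852.3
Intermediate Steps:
A(s) = 3 + 2*s (A(s) = (s + s) + 3 = 2*s + 3 = 3 + 2*s)
t = -21 (t = -3 + 6*(-3) = -3 - 18 = -21)
u = -21
j(Q) = -21/Q
(A(36) + j(-14))**2 = ((3 + 2*36) - 21/(-14))**2 = ((3 + 72) - 21*(-1/14))**2 = (75 + 3/2)**2 = (153/2)**2 = 23409/4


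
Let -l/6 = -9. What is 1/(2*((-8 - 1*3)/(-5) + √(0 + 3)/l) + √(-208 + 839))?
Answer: 135/(594 + 5*√3 + 135*√631) ≈ 0.033802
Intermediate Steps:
l = 54 (l = -6*(-9) = 54)
1/(2*((-8 - 1*3)/(-5) + √(0 + 3)/l) + √(-208 + 839)) = 1/(2*((-8 - 1*3)/(-5) + √(0 + 3)/54) + √(-208 + 839)) = 1/(2*((-8 - 3)*(-⅕) + √3*(1/54)) + √631) = 1/(2*(-11*(-⅕) + √3/54) + √631) = 1/(2*(11/5 + √3/54) + √631) = 1/((22/5 + √3/27) + √631) = 1/(22/5 + √631 + √3/27)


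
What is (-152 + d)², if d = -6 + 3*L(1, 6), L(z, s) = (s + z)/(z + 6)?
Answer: 24025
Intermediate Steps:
L(z, s) = (s + z)/(6 + z)
d = -3 (d = -6 + 3*((6 + 1)/(6 + 1)) = -6 + 3*(7/7) = -6 + 3*((⅐)*7) = -6 + 3*1 = -6 + 3 = -3)
(-152 + d)² = (-152 - 3)² = (-155)² = 24025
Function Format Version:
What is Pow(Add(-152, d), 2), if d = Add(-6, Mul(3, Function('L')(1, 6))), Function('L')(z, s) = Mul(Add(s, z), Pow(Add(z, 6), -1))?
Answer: 24025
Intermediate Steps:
Function('L')(z, s) = Mul(Pow(Add(6, z), -1), Add(s, z)) (Function('L')(z, s) = Mul(Add(s, z), Pow(Add(6, z), -1)) = Mul(Pow(Add(6, z), -1), Add(s, z)))
d = -3 (d = Add(-6, Mul(3, Mul(Pow(Add(6, 1), -1), Add(6, 1)))) = Add(-6, Mul(3, Mul(Pow(7, -1), 7))) = Add(-6, Mul(3, Mul(Rational(1, 7), 7))) = Add(-6, Mul(3, 1)) = Add(-6, 3) = -3)
Pow(Add(-152, d), 2) = Pow(Add(-152, -3), 2) = Pow(-155, 2) = 24025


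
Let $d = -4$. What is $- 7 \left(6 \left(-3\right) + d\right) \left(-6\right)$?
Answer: $-924$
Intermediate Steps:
$- 7 \left(6 \left(-3\right) + d\right) \left(-6\right) = - 7 \left(6 \left(-3\right) - 4\right) \left(-6\right) = - 7 \left(-18 - 4\right) \left(-6\right) = \left(-7\right) \left(-22\right) \left(-6\right) = 154 \left(-6\right) = -924$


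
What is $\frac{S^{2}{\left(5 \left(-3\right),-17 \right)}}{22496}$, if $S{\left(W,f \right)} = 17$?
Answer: $\frac{289}{22496} \approx 0.012847$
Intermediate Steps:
$\frac{S^{2}{\left(5 \left(-3\right),-17 \right)}}{22496} = \frac{17^{2}}{22496} = 289 \cdot \frac{1}{22496} = \frac{289}{22496}$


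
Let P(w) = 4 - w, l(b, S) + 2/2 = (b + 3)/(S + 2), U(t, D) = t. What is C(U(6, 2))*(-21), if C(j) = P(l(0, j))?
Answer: -777/8 ≈ -97.125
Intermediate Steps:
l(b, S) = -1 + (3 + b)/(2 + S) (l(b, S) = -1 + (b + 3)/(S + 2) = -1 + (3 + b)/(2 + S))
C(j) = 4 - (1 - j)/(2 + j) (C(j) = 4 - (1 + 0 - j)/(2 + j) = 4 - (1 - j)/(2 + j))
C(U(6, 2))*(-21) = ((7 + 5*6)/(2 + 6))*(-21) = ((7 + 30)/8)*(-21) = ((1/8)*37)*(-21) = (37/8)*(-21) = -777/8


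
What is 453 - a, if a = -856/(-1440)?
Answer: 81433/180 ≈ 452.41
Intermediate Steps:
a = 107/180 (a = -856*(-1/1440) = 107/180 ≈ 0.59444)
453 - a = 453 - 1*107/180 = 453 - 107/180 = 81433/180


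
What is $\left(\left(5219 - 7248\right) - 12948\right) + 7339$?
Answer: $-7638$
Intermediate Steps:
$\left(\left(5219 - 7248\right) - 12948\right) + 7339 = \left(-2029 - 12948\right) + 7339 = -14977 + 7339 = -7638$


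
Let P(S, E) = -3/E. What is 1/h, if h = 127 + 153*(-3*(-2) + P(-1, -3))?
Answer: 1/1198 ≈ 0.00083472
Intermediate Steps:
h = 1198 (h = 127 + 153*(-3*(-2) - 3/(-3)) = 127 + 153*(6 - 3*(-1/3)) = 127 + 153*(6 + 1) = 127 + 153*7 = 127 + 1071 = 1198)
1/h = 1/1198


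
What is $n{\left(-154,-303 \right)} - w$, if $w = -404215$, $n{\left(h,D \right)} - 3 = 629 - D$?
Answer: $405150$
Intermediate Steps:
$n{\left(h,D \right)} = 632 - D$ ($n{\left(h,D \right)} = 3 - \left(-629 + D\right) = 632 - D$)
$n{\left(-154,-303 \right)} - w = \left(632 - -303\right) - -404215 = \left(632 + 303\right) + 404215 = 935 + 404215 = 405150$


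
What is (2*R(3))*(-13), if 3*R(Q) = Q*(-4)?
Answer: 104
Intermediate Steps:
R(Q) = -4*Q/3 (R(Q) = (Q*(-4))/3 = (-4*Q)/3 = -4*Q/3)
(2*R(3))*(-13) = (2*(-4/3*3))*(-13) = (2*(-4))*(-13) = -8*(-13) = 104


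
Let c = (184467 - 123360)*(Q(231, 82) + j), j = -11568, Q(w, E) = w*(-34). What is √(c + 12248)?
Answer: I*√1186807906 ≈ 34450.0*I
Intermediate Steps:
Q(w, E) = -34*w
c = -1186820154 (c = (184467 - 123360)*(-34*231 - 11568) = 61107*(-7854 - 11568) = 61107*(-19422) = -1186820154)
√(c + 12248) = √(-1186820154 + 12248) = √(-1186807906) = I*√1186807906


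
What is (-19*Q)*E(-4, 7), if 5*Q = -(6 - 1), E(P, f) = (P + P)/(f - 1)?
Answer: -76/3 ≈ -25.333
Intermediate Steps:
E(P, f) = 2*P/(-1 + f) (E(P, f) = (2*P)/(-1 + f) = 2*P/(-1 + f))
Q = -1 (Q = (-(6 - 1))/5 = (-1*5)/5 = (1/5)*(-5) = -1)
(-19*Q)*E(-4, 7) = (-19*(-1))*(2*(-4)/(-1 + 7)) = 19*(2*(-4)/6) = 19*(2*(-4)*(1/6)) = 19*(-4/3) = -76/3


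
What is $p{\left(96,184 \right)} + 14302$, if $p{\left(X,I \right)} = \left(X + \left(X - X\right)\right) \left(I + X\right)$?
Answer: $41182$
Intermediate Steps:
$p{\left(X,I \right)} = X \left(I + X\right)$ ($p{\left(X,I \right)} = \left(X + 0\right) \left(I + X\right) = X \left(I + X\right)$)
$p{\left(96,184 \right)} + 14302 = 96 \left(184 + 96\right) + 14302 = 96 \cdot 280 + 14302 = 26880 + 14302 = 41182$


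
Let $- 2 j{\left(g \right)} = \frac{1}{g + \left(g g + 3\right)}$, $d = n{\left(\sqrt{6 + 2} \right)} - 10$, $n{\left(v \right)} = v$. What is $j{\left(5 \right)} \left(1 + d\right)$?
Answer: $\frac{3}{22} - \frac{\sqrt{2}}{33} \approx 0.093509$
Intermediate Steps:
$d = -10 + 2 \sqrt{2}$ ($d = \sqrt{6 + 2} - 10 = \sqrt{8} - 10 = 2 \sqrt{2} - 10 = -10 + 2 \sqrt{2} \approx -7.1716$)
$j{\left(g \right)} = - \frac{1}{2 \left(3 + g + g^{2}\right)}$ ($j{\left(g \right)} = - \frac{1}{2 \left(g + \left(g g + 3\right)\right)} = - \frac{1}{2 \left(g + \left(g^{2} + 3\right)\right)} = - \frac{1}{2 \left(g + \left(3 + g^{2}\right)\right)} = - \frac{1}{2 \left(3 + g + g^{2}\right)}$)
$j{\left(5 \right)} \left(1 + d\right) = - \frac{1}{6 + 2 \cdot 5 + 2 \cdot 5^{2}} \left(1 - \left(10 - 2 \sqrt{2}\right)\right) = - \frac{1}{6 + 10 + 2 \cdot 25} \left(-9 + 2 \sqrt{2}\right) = - \frac{1}{6 + 10 + 50} \left(-9 + 2 \sqrt{2}\right) = - \frac{1}{66} \left(-9 + 2 \sqrt{2}\right) = \left(-1\right) \frac{1}{66} \left(-9 + 2 \sqrt{2}\right) = - \frac{-9 + 2 \sqrt{2}}{66} = \frac{3}{22} - \frac{\sqrt{2}}{33}$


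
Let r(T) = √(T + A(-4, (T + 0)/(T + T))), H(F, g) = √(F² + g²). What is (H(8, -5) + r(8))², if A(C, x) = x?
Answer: 195/2 + √3026 ≈ 152.51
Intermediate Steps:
r(T) = √(½ + T) (r(T) = √(T + (T + 0)/(T + T)) = √(T + T/((2*T))) = √(T + T*(1/(2*T))) = √(T + ½) = √(½ + T))
(H(8, -5) + r(8))² = (√(8² + (-5)²) + √(2 + 4*8)/2)² = (√(64 + 25) + √(2 + 32)/2)² = (√89 + √34/2)²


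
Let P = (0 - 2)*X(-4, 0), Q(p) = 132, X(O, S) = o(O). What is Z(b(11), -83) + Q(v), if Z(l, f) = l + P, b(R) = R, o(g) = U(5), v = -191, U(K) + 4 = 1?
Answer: 149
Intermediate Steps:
U(K) = -3 (U(K) = -4 + 1 = -3)
o(g) = -3
X(O, S) = -3
P = 6 (P = (0 - 2)*(-3) = -2*(-3) = 6)
Z(l, f) = 6 + l (Z(l, f) = l + 6 = 6 + l)
Z(b(11), -83) + Q(v) = (6 + 11) + 132 = 17 + 132 = 149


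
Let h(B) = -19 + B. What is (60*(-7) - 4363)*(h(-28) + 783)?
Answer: -3520288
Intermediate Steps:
(60*(-7) - 4363)*(h(-28) + 783) = (60*(-7) - 4363)*((-19 - 28) + 783) = (-420 - 4363)*(-47 + 783) = -4783*736 = -3520288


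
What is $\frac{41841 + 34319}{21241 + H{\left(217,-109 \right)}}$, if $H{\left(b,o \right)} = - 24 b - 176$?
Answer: $\frac{76160}{15857} \approx 4.8029$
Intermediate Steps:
$H{\left(b,o \right)} = -176 - 24 b$
$\frac{41841 + 34319}{21241 + H{\left(217,-109 \right)}} = \frac{41841 + 34319}{21241 - 5384} = \frac{76160}{21241 - 5384} = \frac{76160}{15857}$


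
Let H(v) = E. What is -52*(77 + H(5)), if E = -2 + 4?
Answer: -4108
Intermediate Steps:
E = 2
H(v) = 2
-52*(77 + H(5)) = -52*(77 + 2) = -52*79 = -4108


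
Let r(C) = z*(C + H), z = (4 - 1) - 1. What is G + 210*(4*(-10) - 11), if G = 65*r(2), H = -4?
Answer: -10970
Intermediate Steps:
z = 2 (z = 3 - 1 = 2)
r(C) = -8 + 2*C (r(C) = 2*(C - 4) = 2*(-4 + C) = -8 + 2*C)
G = -260 (G = 65*(-8 + 2*2) = 65*(-8 + 4) = 65*(-4) = -260)
G + 210*(4*(-10) - 11) = -260 + 210*(4*(-10) - 11) = -260 + 210*(-40 - 11) = -260 + 210*(-51) = -260 - 10710 = -10970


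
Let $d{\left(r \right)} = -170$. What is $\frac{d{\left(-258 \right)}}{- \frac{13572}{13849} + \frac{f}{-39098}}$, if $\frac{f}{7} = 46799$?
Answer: $\frac{92049594340}{5067473513} \approx 18.165$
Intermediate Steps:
$f = 327593$ ($f = 7 \cdot 46799 = 327593$)
$\frac{d{\left(-258 \right)}}{- \frac{13572}{13849} + \frac{f}{-39098}} = - \frac{170}{- \frac{13572}{13849} + \frac{327593}{-39098}} = - \frac{170}{\left(-13572\right) \frac{1}{13849} + 327593 \left(- \frac{1}{39098}\right)} = - \frac{170}{- \frac{13572}{13849} - \frac{327593}{39098}} = - \frac{170}{- \frac{5067473513}{541468202}} = \left(-170\right) \left(- \frac{541468202}{5067473513}\right) = \frac{92049594340}{5067473513}$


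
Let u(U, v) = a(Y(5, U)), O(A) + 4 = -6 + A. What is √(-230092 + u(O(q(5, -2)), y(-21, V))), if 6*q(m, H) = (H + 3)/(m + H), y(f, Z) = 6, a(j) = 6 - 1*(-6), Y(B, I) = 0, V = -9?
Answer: 8*I*√3595 ≈ 479.67*I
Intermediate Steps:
a(j) = 12 (a(j) = 6 + 6 = 12)
q(m, H) = (3 + H)/(6*(H + m)) (q(m, H) = ((H + 3)/(m + H))/6 = ((3 + H)/(H + m))/6 = (3 + H)/(6*(H + m)))
O(A) = -10 + A (O(A) = -4 + (-6 + A) = -10 + A)
u(U, v) = 12
√(-230092 + u(O(q(5, -2)), y(-21, V))) = √(-230092 + 12) = √(-230080) = 8*I*√3595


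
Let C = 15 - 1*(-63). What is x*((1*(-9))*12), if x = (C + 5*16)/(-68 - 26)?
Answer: 8532/47 ≈ 181.53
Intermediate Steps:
C = 78 (C = 15 + 63 = 78)
x = -79/47 (x = (78 + 5*16)/(-68 - 26) = (78 + 80)/(-94) = 158*(-1/94) = -79/47 ≈ -1.6809)
x*((1*(-9))*12) = -79*1*(-9)*12/47 = -(-711)*12/47 = -79/47*(-108) = 8532/47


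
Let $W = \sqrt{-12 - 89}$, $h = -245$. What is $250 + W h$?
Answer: $250 - 245 i \sqrt{101} \approx 250.0 - 2462.2 i$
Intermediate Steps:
$W = i \sqrt{101}$ ($W = \sqrt{-101} = i \sqrt{101} \approx 10.05 i$)
$250 + W h = 250 + i \sqrt{101} \left(-245\right) = 250 - 245 i \sqrt{101}$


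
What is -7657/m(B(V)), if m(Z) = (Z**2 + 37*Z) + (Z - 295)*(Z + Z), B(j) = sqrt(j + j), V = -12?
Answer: 7657*sqrt(6)/(12*(6*sqrt(6) + 553*I)) ≈ 0.075063 - 2.8244*I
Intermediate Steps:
B(j) = sqrt(2)*sqrt(j) (B(j) = sqrt(2*j) = sqrt(2)*sqrt(j))
m(Z) = Z**2 + 37*Z + 2*Z*(-295 + Z) (m(Z) = (Z**2 + 37*Z) + (-295 + Z)*(2*Z) = (Z**2 + 37*Z) + 2*Z*(-295 + Z) = Z**2 + 37*Z + 2*Z*(-295 + Z))
-7657/m(B(V)) = -7657*(-I*sqrt(6)/(12*(-553 + 3*(sqrt(2)*sqrt(-12))))) = -7657*(-I*sqrt(6)/(12*(-553 + 3*(sqrt(2)*(2*I*sqrt(3)))))) = -7657*(-I*sqrt(6)/(12*(-553 + 3*(2*I*sqrt(6))))) = -7657*(-I*sqrt(6)/(12*(-553 + 6*I*sqrt(6)))) = -(-7657)*I*sqrt(6)/(12*(-553 + 6*I*sqrt(6))) = 7657*I*sqrt(6)/(12*(-553 + 6*I*sqrt(6)))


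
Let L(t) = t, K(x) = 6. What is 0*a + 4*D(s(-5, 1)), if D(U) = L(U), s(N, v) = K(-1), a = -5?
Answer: 24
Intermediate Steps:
s(N, v) = 6
D(U) = U
0*a + 4*D(s(-5, 1)) = 0*(-5) + 4*6 = 0 + 24 = 24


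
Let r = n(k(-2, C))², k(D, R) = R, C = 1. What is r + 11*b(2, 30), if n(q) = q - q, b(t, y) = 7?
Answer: 77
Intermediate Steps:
n(q) = 0
r = 0 (r = 0² = 0)
r + 11*b(2, 30) = 0 + 11*7 = 0 + 77 = 77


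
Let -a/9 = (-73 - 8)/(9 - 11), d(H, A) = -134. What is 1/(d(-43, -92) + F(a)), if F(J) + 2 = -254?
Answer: -1/390 ≈ -0.0025641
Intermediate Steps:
a = -729/2 (a = -9*(-73 - 8)/(9 - 11) = -(-729)/(-2) = -(-729)*(-1)/2 = -9*81/2 = -729/2 ≈ -364.50)
F(J) = -256 (F(J) = -2 - 254 = -256)
1/(d(-43, -92) + F(a)) = 1/(-134 - 256) = 1/(-390) = -1/390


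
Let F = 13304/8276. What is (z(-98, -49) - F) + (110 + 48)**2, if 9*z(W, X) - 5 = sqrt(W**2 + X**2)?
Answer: 464835055/18621 + 49*sqrt(5)/9 ≈ 24975.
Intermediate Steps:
z(W, X) = 5/9 + sqrt(W**2 + X**2)/9
F = 3326/2069 (F = 13304*(1/8276) = 3326/2069 ≈ 1.6075)
(z(-98, -49) - F) + (110 + 48)**2 = ((5/9 + sqrt((-98)**2 + (-49)**2)/9) - 1*3326/2069) + (110 + 48)**2 = ((5/9 + sqrt(9604 + 2401)/9) - 3326/2069) + 158**2 = ((5/9 + sqrt(12005)/9) - 3326/2069) + 24964 = ((5/9 + (49*sqrt(5))/9) - 3326/2069) + 24964 = ((5/9 + 49*sqrt(5)/9) - 3326/2069) + 24964 = (-19589/18621 + 49*sqrt(5)/9) + 24964 = 464835055/18621 + 49*sqrt(5)/9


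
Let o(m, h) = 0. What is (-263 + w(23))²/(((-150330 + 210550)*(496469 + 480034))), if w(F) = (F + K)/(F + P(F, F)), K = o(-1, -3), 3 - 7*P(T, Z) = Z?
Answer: 340808521/292275604232865 ≈ 1.1661e-6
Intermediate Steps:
P(T, Z) = 3/7 - Z/7
K = 0
w(F) = F/(3/7 + 6*F/7) (w(F) = (F + 0)/(F + (3/7 - F/7)) = F/(3/7 + 6*F/7))
(-263 + w(23))²/(((-150330 + 210550)*(496469 + 480034))) = (-263 + (7/3)*23/(1 + 2*23))²/(((-150330 + 210550)*(496469 + 480034))) = (-263 + (7/3)*23/(1 + 46))²/((60220*976503)) = (-263 + (7/3)*23/47)²/58805010660 = (-263 + (7/3)*23*(1/47))²*(1/58805010660) = (-263 + 161/141)²*(1/58805010660) = (-36922/141)²*(1/58805010660) = (1363234084/19881)*(1/58805010660) = 340808521/292275604232865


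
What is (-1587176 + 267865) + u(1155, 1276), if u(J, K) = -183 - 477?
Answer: -1319971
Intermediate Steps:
u(J, K) = -660
(-1587176 + 267865) + u(1155, 1276) = (-1587176 + 267865) - 660 = -1319311 - 660 = -1319971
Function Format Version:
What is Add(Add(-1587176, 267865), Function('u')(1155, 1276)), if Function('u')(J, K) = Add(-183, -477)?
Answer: -1319971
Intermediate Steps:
Function('u')(J, K) = -660
Add(Add(-1587176, 267865), Function('u')(1155, 1276)) = Add(Add(-1587176, 267865), -660) = Add(-1319311, -660) = -1319971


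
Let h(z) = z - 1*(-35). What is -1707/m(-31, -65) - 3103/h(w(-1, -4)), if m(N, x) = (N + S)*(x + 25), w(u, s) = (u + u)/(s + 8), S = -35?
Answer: -5500541/60720 ≈ -90.589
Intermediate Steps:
w(u, s) = 2*u/(8 + s) (w(u, s) = (2*u)/(8 + s) = 2*u/(8 + s))
m(N, x) = (-35 + N)*(25 + x) (m(N, x) = (N - 35)*(x + 25) = (-35 + N)*(25 + x))
h(z) = 35 + z (h(z) = z + 35 = 35 + z)
-1707/m(-31, -65) - 3103/h(w(-1, -4)) = -1707/(-875 - 35*(-65) + 25*(-31) - 31*(-65)) - 3103/(35 + 2*(-1)/(8 - 4)) = -1707/(-875 + 2275 - 775 + 2015) - 3103/(35 + 2*(-1)/4) = -1707/2640 - 3103/(35 + 2*(-1)*(¼)) = -1707*1/2640 - 3103/(35 - ½) = -569/880 - 3103/69/2 = -569/880 - 3103*2/69 = -569/880 - 6206/69 = -5500541/60720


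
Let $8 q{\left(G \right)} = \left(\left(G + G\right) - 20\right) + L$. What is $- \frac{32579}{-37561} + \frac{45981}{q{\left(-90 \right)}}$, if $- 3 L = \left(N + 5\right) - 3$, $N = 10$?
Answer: $- \frac{1150841051}{638537} \approx -1802.3$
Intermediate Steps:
$L = -4$ ($L = - \frac{\left(10 + 5\right) - 3}{3} = - \frac{15 - 3}{3} = \left(- \frac{1}{3}\right) 12 = -4$)
$q{\left(G \right)} = -3 + \frac{G}{4}$ ($q{\left(G \right)} = \frac{\left(\left(G + G\right) - 20\right) - 4}{8} = \frac{\left(2 G - 20\right) - 4}{8} = \frac{\left(-20 + 2 G\right) - 4}{8} = \frac{-24 + 2 G}{8} = -3 + \frac{G}{4}$)
$- \frac{32579}{-37561} + \frac{45981}{q{\left(-90 \right)}} = - \frac{32579}{-37561} + \frac{45981}{-3 + \frac{1}{4} \left(-90\right)} = \left(-32579\right) \left(- \frac{1}{37561}\right) + \frac{45981}{-3 - \frac{45}{2}} = \frac{32579}{37561} + \frac{45981}{- \frac{51}{2}} = \frac{32579}{37561} + 45981 \left(- \frac{2}{51}\right) = \frac{32579}{37561} - \frac{30654}{17} = - \frac{1150841051}{638537}$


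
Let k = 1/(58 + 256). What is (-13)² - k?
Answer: 53065/314 ≈ 169.00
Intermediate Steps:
k = 1/314 ≈ 0.0031847
(-13)² - k = (-13)² - 1*1/314 = 169 - 1/314 = 53065/314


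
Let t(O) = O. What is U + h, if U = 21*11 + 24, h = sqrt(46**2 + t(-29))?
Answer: 255 + sqrt(2087) ≈ 300.68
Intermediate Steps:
h = sqrt(2087) (h = sqrt(46**2 - 29) = sqrt(2116 - 29) = sqrt(2087) ≈ 45.684)
U = 255 (U = 231 + 24 = 255)
U + h = 255 + sqrt(2087)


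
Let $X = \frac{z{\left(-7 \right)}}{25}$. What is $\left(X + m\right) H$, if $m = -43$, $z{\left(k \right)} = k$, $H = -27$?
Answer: $\frac{29214}{25} \approx 1168.6$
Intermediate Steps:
$X = - \frac{7}{25} \approx -0.28$
$\left(X + m\right) H = \left(- \frac{7}{25} - 43\right) \left(-27\right) = \left(- \frac{1082}{25}\right) \left(-27\right) = \frac{29214}{25}$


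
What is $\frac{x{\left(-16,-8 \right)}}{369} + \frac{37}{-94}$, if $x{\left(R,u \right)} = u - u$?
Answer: $- \frac{37}{94} \approx -0.39362$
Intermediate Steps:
$x{\left(R,u \right)} = 0$
$\frac{x{\left(-16,-8 \right)}}{369} + \frac{37}{-94} = \frac{0}{369} + \frac{37}{-94} = 0 \cdot \frac{1}{369} + 37 \left(- \frac{1}{94}\right) = 0 - \frac{37}{94} = - \frac{37}{94}$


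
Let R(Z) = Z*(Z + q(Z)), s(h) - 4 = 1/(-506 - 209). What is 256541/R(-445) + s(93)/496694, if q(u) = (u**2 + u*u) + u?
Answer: -9060425416381/6244935301090200 ≈ -0.0014508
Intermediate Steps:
q(u) = u + 2*u**2 (q(u) = (u**2 + u**2) + u = 2*u**2 + u = u + 2*u**2)
s(h) = 2859/715 (s(h) = 4 + 1/(-506 - 209) = 4 + 1/(-715) = 4 - 1/715 = 2859/715)
R(Z) = Z*(Z + Z*(1 + 2*Z))
256541/R(-445) + s(93)/496694 = 256541/((2*(-445)**2*(1 - 445))) + (2859/715)/496694 = 256541/((2*198025*(-444))) + (2859/715)*(1/496694) = 256541/(-175846200) + 2859/355136210 = 256541*(-1/175846200) + 2859/355136210 = -256541/175846200 + 2859/355136210 = -9060425416381/6244935301090200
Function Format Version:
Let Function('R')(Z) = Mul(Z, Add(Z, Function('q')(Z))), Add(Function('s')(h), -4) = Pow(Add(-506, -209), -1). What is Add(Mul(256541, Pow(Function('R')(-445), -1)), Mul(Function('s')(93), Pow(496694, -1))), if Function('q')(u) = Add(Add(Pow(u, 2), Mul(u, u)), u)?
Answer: Rational(-9060425416381, 6244935301090200) ≈ -0.0014508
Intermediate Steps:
Function('q')(u) = Add(u, Mul(2, Pow(u, 2))) (Function('q')(u) = Add(Add(Pow(u, 2), Pow(u, 2)), u) = Add(Mul(2, Pow(u, 2)), u) = Add(u, Mul(2, Pow(u, 2))))
Function('s')(h) = Rational(2859, 715) (Function('s')(h) = Add(4, Pow(Add(-506, -209), -1)) = Add(4, Pow(-715, -1)) = Add(4, Rational(-1, 715)) = Rational(2859, 715))
Function('R')(Z) = Mul(Z, Add(Z, Mul(Z, Add(1, Mul(2, Z)))))
Add(Mul(256541, Pow(Function('R')(-445), -1)), Mul(Function('s')(93), Pow(496694, -1))) = Add(Mul(256541, Pow(Mul(2, Pow(-445, 2), Add(1, -445)), -1)), Mul(Rational(2859, 715), Pow(496694, -1))) = Add(Mul(256541, Pow(Mul(2, 198025, -444), -1)), Mul(Rational(2859, 715), Rational(1, 496694))) = Add(Mul(256541, Pow(-175846200, -1)), Rational(2859, 355136210)) = Add(Mul(256541, Rational(-1, 175846200)), Rational(2859, 355136210)) = Add(Rational(-256541, 175846200), Rational(2859, 355136210)) = Rational(-9060425416381, 6244935301090200)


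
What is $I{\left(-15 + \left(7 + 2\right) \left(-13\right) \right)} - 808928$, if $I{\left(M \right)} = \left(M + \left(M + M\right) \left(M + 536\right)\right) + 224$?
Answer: $-915492$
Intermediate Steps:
$I{\left(M \right)} = 224 + M + 2 M \left(536 + M\right)$ ($I{\left(M \right)} = \left(M + 2 M \left(536 + M\right)\right) + 224 = 224 + M + 2 M \left(536 + M\right)$)
$I{\left(-15 + \left(7 + 2\right) \left(-13\right) \right)} - 808928 = \left(224 + 2 \left(-15 + \left(7 + 2\right) \left(-13\right)\right)^{2} + 1073 \left(-15 + \left(7 + 2\right) \left(-13\right)\right)\right) - 808928 = \left(224 + 2 \left(-15 + 9 \left(-13\right)\right)^{2} + 1073 \left(-15 + 9 \left(-13\right)\right)\right) - 808928 = \left(224 + 2 \left(-15 - 117\right)^{2} + 1073 \left(-15 - 117\right)\right) - 808928 = \left(224 + 2 \left(-132\right)^{2} + 1073 \left(-132\right)\right) - 808928 = \left(224 + 2 \cdot 17424 - 141636\right) - 808928 = \left(224 + 34848 - 141636\right) - 808928 = -106564 - 808928 = -915492$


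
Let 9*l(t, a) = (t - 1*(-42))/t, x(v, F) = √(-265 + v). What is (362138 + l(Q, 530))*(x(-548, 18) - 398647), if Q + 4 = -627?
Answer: -819850360560277/5679 + 2056582291*I*√813/5679 ≈ -1.4437e+11 + 1.0326e+7*I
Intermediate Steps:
Q = -631 (Q = -4 - 627 = -631)
l(t, a) = (42 + t)/(9*t) (l(t, a) = ((t - 1*(-42))/t)/9 = ((t + 42)/t)/9 = ((42 + t)/t)/9 = (42 + t)/(9*t))
(362138 + l(Q, 530))*(x(-548, 18) - 398647) = (362138 + (⅑)*(42 - 631)/(-631))*(√(-265 - 548) - 398647) = (362138 + (⅑)*(-1/631)*(-589))*(√(-813) - 398647) = (362138 + 589/5679)*(I*√813 - 398647) = 2056582291*(-398647 + I*√813)/5679 = -819850360560277/5679 + 2056582291*I*√813/5679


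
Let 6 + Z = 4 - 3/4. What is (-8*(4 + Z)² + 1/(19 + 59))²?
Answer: 237169/1521 ≈ 155.93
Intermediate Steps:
Z = -11/4 (Z = -6 + (4 - 3/4) = -6 + (4 - 3*¼) = -6 + (4 - ¾) = -6 + 13/4 = -11/4 ≈ -2.7500)
(-8*(4 + Z)² + 1/(19 + 59))² = (-8*(4 - 11/4)² + 1/(19 + 59))² = (-8*(5/4)² + 1/78)² = (-8*25/16 + 1/78)² = (-25/2 + 1/78)² = (-487/39)² = 237169/1521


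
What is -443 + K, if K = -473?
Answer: -916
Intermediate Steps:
-443 + K = -443 - 473 = -916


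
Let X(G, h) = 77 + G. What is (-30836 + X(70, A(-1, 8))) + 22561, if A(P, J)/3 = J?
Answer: -8128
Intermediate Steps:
A(P, J) = 3*J
(-30836 + X(70, A(-1, 8))) + 22561 = (-30836 + (77 + 70)) + 22561 = (-30836 + 147) + 22561 = -30689 + 22561 = -8128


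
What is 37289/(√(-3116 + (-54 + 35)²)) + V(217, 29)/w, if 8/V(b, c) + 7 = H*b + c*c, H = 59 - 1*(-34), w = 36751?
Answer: 8/772322265 - 37289*I*√2755/2755 ≈ 1.0358e-8 - 710.43*I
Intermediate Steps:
H = 93 (H = 59 + 34 = 93)
V(b, c) = 8/(-7 + c² + 93*b) (V(b, c) = 8/(-7 + (93*b + c*c)) = 8/(-7 + (93*b + c²)) = 8/(-7 + (c² + 93*b)) = 8/(-7 + c² + 93*b))
37289/(√(-3116 + (-54 + 35)²)) + V(217, 29)/w = 37289/(√(-3116 + (-54 + 35)²)) + (8/(-7 + 29² + 93*217))/36751 = 37289/(√(-3116 + (-19)²)) + (8/(-7 + 841 + 20181))*(1/36751) = 37289/(√(-3116 + 361)) + (8/21015)*(1/36751) = 37289/(√(-2755)) + (8*(1/21015))*(1/36751) = 37289/((I*√2755)) + (8/21015)*(1/36751) = 37289*(-I*√2755/2755) + 8/772322265 = -37289*I*√2755/2755 + 8/772322265 = 8/772322265 - 37289*I*√2755/2755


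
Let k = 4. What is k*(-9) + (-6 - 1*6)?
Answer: -48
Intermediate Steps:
k*(-9) + (-6 - 1*6) = 4*(-9) + (-6 - 1*6) = -36 + (-6 - 6) = -36 - 12 = -48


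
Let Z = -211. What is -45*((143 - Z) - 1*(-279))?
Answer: -28485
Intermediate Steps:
-45*((143 - Z) - 1*(-279)) = -45*((143 - 1*(-211)) - 1*(-279)) = -45*((143 + 211) + 279) = -45*(354 + 279) = -45*633 = -28485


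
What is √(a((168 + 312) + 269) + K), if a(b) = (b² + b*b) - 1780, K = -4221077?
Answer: I*√3100855 ≈ 1760.9*I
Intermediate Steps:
a(b) = -1780 + 2*b² (a(b) = (b² + b²) - 1780 = 2*b² - 1780 = -1780 + 2*b²)
√(a((168 + 312) + 269) + K) = √((-1780 + 2*((168 + 312) + 269)²) - 4221077) = √((-1780 + 2*(480 + 269)²) - 4221077) = √((-1780 + 2*749²) - 4221077) = √((-1780 + 2*561001) - 4221077) = √((-1780 + 1122002) - 4221077) = √(1120222 - 4221077) = √(-3100855) = I*√3100855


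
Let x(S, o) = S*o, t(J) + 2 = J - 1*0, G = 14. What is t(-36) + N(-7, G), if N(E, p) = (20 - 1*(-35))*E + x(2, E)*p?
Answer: -619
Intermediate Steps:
t(J) = -2 + J (t(J) = -2 + (J - 1*0) = -2 + (J + 0) = -2 + J)
N(E, p) = 55*E + 2*E*p (N(E, p) = (20 - 1*(-35))*E + (2*E)*p = (20 + 35)*E + 2*E*p = 55*E + 2*E*p)
t(-36) + N(-7, G) = (-2 - 36) - 7*(55 + 2*14) = -38 - 7*(55 + 28) = -38 - 7*83 = -38 - 581 = -619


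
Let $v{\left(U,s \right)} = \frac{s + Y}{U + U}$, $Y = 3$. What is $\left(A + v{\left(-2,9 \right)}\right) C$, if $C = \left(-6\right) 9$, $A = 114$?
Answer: $-5994$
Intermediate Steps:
$v{\left(U,s \right)} = \frac{3 + s}{2 U}$ ($v{\left(U,s \right)} = \frac{s + 3}{U + U} = \frac{3 + s}{2 U}$)
$C = -54$
$\left(A + v{\left(-2,9 \right)}\right) C = \left(114 + \frac{3 + 9}{2 \left(-2\right)}\right) \left(-54\right) = \left(114 + \frac{1}{2} \left(- \frac{1}{2}\right) 12\right) \left(-54\right) = \left(114 - 3\right) \left(-54\right) = 111 \left(-54\right) = -5994$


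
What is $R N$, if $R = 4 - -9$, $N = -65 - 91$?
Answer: $-2028$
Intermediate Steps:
$N = -156$
$R = 13$ ($R = 4 + 9 = 13$)
$R N = 13 \left(-156\right) = -2028$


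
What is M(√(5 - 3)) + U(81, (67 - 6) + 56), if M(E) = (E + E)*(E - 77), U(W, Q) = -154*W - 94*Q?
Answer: -23468 - 154*√2 ≈ -23686.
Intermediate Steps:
M(E) = 2*E*(-77 + E) (M(E) = (2*E)*(-77 + E) = 2*E*(-77 + E))
M(√(5 - 3)) + U(81, (67 - 6) + 56) = 2*√(5 - 3)*(-77 + √(5 - 3)) + (-154*81 - 94*((67 - 6) + 56)) = 2*√2*(-77 + √2) + (-12474 - 94*(61 + 56)) = 2*√2*(-77 + √2) + (-12474 - 94*117) = 2*√2*(-77 + √2) + (-12474 - 10998) = 2*√2*(-77 + √2) - 23472 = -23472 + 2*√2*(-77 + √2)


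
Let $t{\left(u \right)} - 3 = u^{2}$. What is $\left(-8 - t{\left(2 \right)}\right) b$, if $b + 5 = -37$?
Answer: $630$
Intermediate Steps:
$b = -42$ ($b = -5 - 37 = -42$)
$t{\left(u \right)} = 3 + u^{2}$
$\left(-8 - t{\left(2 \right)}\right) b = \left(-8 - \left(3 + 2^{2}\right)\right) \left(-42\right) = \left(-8 - \left(3 + 4\right)\right) \left(-42\right) = \left(-8 - 7\right) \left(-42\right) = \left(-15\right) \left(-42\right) = 630$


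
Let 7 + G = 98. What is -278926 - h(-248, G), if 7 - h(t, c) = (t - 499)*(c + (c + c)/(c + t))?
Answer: -54328916/157 ≈ -3.4604e+5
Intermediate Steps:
G = 91 (G = -7 + 98 = 91)
h(t, c) = 7 - (-499 + t)*(c + 2*c/(c + t)) (h(t, c) = 7 - (t - 499)*(c + (c + c)/(c + t)) = 7 - (-499 + t)*(c + (2*c)/(c + t)) = 7 - (-499 + t)*(c + 2*c/(c + t)))
-278926 - h(-248, G) = -278926 - (7*(-248) + 499*91**2 + 1005*91 - 1*91*(-248)**2 - 1*(-248)*91**2 + 497*91*(-248))/(91 - 248) = -278926 - (-1736 + 499*8281 + 91455 - 1*91*61504 - 1*(-248)*8281 - 11216296)/(-157) = -278926 - (-1)*(-1736 + 4132219 + 91455 - 5596864 + 2053688 - 11216296)/157 = -278926 - (-1)*(-10537534)/157 = -278926 - 1*10537534/157 = -278926 - 10537534/157 = -54328916/157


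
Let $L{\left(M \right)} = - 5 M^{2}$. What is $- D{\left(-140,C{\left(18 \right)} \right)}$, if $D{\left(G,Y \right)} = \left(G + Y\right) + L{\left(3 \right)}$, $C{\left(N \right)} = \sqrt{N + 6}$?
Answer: $185 - 2 \sqrt{6} \approx 180.1$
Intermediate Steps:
$C{\left(N \right)} = \sqrt{6 + N}$
$D{\left(G,Y \right)} = -45 + G + Y$ ($D{\left(G,Y \right)} = \left(G + Y\right) - 5 \cdot 3^{2} = \left(G + Y\right) - 45 = -45 + G + Y$)
$- D{\left(-140,C{\left(18 \right)} \right)} = - (-45 - 140 + \sqrt{6 + 18}) = - (-45 - 140 + \sqrt{24}) = - (-45 - 140 + 2 \sqrt{6}) = - (-185 + 2 \sqrt{6}) = 185 - 2 \sqrt{6}$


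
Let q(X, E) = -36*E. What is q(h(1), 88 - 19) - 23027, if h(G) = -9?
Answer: -25511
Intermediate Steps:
q(h(1), 88 - 19) - 23027 = -36*(88 - 19) - 23027 = -36*69 - 23027 = -2484 - 23027 = -25511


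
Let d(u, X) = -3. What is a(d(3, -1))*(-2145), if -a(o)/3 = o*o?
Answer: 57915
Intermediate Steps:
a(o) = -3*o**2 (a(o) = -3*o*o = -3*o**2)
a(d(3, -1))*(-2145) = -3*(-3)**2*(-2145) = -3*9*(-2145) = -27*(-2145) = 57915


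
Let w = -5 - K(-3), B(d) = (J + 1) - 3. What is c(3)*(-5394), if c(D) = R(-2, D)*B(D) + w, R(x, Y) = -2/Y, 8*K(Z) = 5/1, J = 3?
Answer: 135749/4 ≈ 33937.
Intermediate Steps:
K(Z) = 5/8 (K(Z) = (5/1)/8 = (5*1)/8 = (1/8)*5 = 5/8)
B(d) = 1 (B(d) = (3 + 1) - 3 = 4 - 3 = 1)
w = -45/8 (w = -5 - 1*5/8 = -5 - 5/8 = -45/8 ≈ -5.6250)
c(D) = -45/8 - 2/D (c(D) = -2/D*1 - 45/8 = -2/D - 45/8 = -45/8 - 2/D)
c(3)*(-5394) = (-45/8 - 2/3)*(-5394) = -151/24*(-5394) = 135749/4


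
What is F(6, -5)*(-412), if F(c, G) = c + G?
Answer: -412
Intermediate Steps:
F(c, G) = G + c
F(6, -5)*(-412) = (-5 + 6)*(-412) = 1*(-412) = -412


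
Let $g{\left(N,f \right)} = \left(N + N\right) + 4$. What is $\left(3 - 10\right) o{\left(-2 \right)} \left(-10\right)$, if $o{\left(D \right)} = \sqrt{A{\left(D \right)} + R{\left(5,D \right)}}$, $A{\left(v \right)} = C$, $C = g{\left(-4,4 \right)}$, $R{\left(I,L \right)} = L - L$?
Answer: $140 i \approx 140.0 i$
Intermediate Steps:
$R{\left(I,L \right)} = 0$
$g{\left(N,f \right)} = 4 + 2 N$ ($g{\left(N,f \right)} = 2 N + 4 = 4 + 2 N$)
$C = -4$ ($C = 4 + 2 \left(-4\right) = 4 - 8 = -4$)
$A{\left(v \right)} = -4$
$o{\left(D \right)} = 2 i$ ($o{\left(D \right)} = \sqrt{-4 + 0} = \sqrt{-4} = 2 i$)
$\left(3 - 10\right) o{\left(-2 \right)} \left(-10\right) = \left(3 - 10\right) 2 i \left(-10\right) = - 7 \cdot 2 i \left(-10\right) = - 14 i \left(-10\right) = 140 i$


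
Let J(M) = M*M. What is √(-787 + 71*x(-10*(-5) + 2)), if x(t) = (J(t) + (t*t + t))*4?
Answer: √1549853 ≈ 1244.9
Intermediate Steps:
J(M) = M²
x(t) = 4*t + 8*t² (x(t) = (t² + (t*t + t))*4 = (t² + (t² + t))*4 = (t² + (t + t²))*4 = (t + 2*t²)*4 = 4*t + 8*t²)
√(-787 + 71*x(-10*(-5) + 2)) = √(-787 + 71*(4*(-10*(-5) + 2)*(1 + 2*(-10*(-5) + 2)))) = √(-787 + 71*(4*(-5*(-10) + 2)*(1 + 2*(-5*(-10) + 2)))) = √(-787 + 71*(4*(50 + 2)*(1 + 2*(50 + 2)))) = √(-787 + 71*(4*52*(1 + 2*52))) = √(-787 + 71*(4*52*(1 + 104))) = √(-787 + 71*(4*52*105)) = √(-787 + 71*21840) = √(-787 + 1550640) = √1549853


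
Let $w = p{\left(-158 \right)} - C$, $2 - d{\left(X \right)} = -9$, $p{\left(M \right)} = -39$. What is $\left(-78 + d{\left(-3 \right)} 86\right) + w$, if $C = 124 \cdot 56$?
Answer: $-6115$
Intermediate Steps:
$d{\left(X \right)} = 11$ ($d{\left(X \right)} = 2 - -9 = 2 + 9 = 11$)
$C = 6944$
$w = -6983$ ($w = -39 - 6944 = -6983$)
$\left(-78 + d{\left(-3 \right)} 86\right) + w = \left(-78 + 11 \cdot 86\right) - 6983 = \left(-78 + 946\right) - 6983 = 868 - 6983 = -6115$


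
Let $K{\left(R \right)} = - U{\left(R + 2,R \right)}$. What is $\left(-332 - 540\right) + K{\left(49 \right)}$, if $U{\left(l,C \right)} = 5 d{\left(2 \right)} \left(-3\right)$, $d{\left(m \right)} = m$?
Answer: $-842$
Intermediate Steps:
$U{\left(l,C \right)} = -30$ ($U{\left(l,C \right)} = 5 \cdot 2 \left(-3\right) = 10 \left(-3\right) = -30$)
$K{\left(R \right)} = 30$ ($K{\left(R \right)} = \left(-1\right) \left(-30\right) = 30$)
$\left(-332 - 540\right) + K{\left(49 \right)} = \left(-332 - 540\right) + 30 = -872 + 30 = -842$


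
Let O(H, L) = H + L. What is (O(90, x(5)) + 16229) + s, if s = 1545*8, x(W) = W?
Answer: 28684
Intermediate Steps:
s = 12360
(O(90, x(5)) + 16229) + s = ((90 + 5) + 16229) + 12360 = (95 + 16229) + 12360 = 16324 + 12360 = 28684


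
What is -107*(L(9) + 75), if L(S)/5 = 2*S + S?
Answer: -22470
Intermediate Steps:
L(S) = 15*S (L(S) = 5*(2*S + S) = 5*(3*S) = 15*S)
-107*(L(9) + 75) = -107*(15*9 + 75) = -107*(135 + 75) = -107*210 = -22470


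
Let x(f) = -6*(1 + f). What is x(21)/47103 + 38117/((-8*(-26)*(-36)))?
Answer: -598804489/117569088 ≈ -5.0932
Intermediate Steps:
x(f) = -6 - 6*f
x(21)/47103 + 38117/((-8*(-26)*(-36))) = (-6 - 6*21)/47103 + 38117/((-8*(-26)*(-36))) = (-6 - 126)*(1/47103) + 38117/((208*(-36))) = -132*1/47103 + 38117/(-7488) = -44/15701 + 38117*(-1/7488) = -44/15701 - 38117/7488 = -598804489/117569088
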